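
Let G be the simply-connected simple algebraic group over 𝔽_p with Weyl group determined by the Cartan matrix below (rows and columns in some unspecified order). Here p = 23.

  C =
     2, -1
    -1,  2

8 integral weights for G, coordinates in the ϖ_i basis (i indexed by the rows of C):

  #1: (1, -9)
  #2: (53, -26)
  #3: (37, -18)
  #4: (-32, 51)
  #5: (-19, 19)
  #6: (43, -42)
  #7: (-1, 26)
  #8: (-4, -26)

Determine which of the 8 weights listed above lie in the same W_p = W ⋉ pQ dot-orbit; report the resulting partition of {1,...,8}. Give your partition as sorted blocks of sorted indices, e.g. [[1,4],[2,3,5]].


C ↔ A_2 under row/col permutation; |W(A_2)| = 6.

λ_j+ρ reflected into Ā_23 (⟨·,θ^∨⟩≤23); 2-tuples as given:

  λ_1 → (6, 2) · λ_2 → (6, 2) · λ_3 → (6, 2) · λ_4 → (6, 2) · λ_5 → (18, 2) · λ_6 → (18, 2) · λ_7 → (4, 19) · λ_8 → (18, 2)

Linkage partition of the 8 weights (3 classes, p=23):

[[1, 2, 3, 4], [5, 6, 8], [7]]


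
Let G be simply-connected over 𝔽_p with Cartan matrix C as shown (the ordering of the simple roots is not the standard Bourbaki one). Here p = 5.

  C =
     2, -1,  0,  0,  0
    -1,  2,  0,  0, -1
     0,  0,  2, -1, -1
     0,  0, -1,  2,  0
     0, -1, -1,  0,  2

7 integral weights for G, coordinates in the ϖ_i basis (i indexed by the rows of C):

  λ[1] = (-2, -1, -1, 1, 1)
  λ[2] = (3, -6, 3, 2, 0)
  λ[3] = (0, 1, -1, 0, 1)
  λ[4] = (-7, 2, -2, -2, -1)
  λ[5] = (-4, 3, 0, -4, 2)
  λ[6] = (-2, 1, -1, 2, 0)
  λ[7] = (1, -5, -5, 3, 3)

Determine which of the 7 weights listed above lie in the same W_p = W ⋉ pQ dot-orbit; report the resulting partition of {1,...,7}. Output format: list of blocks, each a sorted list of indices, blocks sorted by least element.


A_5 Cartan matrix, 5 simple roots permuted; ρ=(1,1,1,1,1).

Alcove-folded reps (p=5, 7 weights, presented ϖ-order):

  λ_1 → (0, 1, 0, 2, 1) · λ_2 → (0, 2, 0, 0, 2) · λ_3 → (0, 2, 0, 0, 2) · λ_4 → (0, 1, 0, 2, 1) · λ_5 → (0, 1, 0, 2, 1) · λ_6 → (0, 1, 0, 2, 1) · λ_7 → (0, 2, 0, 0, 2)

2 distinct reps among the 7 weights ⇒ 2 W_5-linkage classes:

[[1, 4, 5, 6], [2, 3, 7]]


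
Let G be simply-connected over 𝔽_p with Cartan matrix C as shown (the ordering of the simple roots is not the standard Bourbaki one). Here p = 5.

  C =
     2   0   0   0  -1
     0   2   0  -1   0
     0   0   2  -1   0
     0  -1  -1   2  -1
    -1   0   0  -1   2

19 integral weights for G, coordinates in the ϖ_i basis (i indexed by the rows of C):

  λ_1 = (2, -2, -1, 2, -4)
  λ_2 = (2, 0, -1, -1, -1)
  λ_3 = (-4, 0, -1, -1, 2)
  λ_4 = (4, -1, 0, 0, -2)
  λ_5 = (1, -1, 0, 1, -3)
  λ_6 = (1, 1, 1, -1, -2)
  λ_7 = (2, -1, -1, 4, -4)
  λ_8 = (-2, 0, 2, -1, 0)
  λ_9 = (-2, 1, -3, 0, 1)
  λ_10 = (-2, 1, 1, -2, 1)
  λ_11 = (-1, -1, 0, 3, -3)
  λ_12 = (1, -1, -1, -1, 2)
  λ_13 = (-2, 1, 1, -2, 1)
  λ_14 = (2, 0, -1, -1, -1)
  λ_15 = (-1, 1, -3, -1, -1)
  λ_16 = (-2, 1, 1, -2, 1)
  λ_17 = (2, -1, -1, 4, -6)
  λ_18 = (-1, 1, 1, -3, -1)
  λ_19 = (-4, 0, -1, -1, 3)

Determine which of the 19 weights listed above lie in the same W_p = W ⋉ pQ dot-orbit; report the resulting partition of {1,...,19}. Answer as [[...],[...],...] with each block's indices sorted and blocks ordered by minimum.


D_5 Cartan matrix, 5 simple roots permuted; ρ=(1,1,1,1,1).

Folding the 19 weights λ_j+ρ into Ā_5 (reps in the given 5-coord order):

    λ_1 → (0, 0, 1, 0, 2)
    λ_2 → (3, 1, 0, 0, 0)
    λ_3 → (3, 1, 0, 0, 0)
    λ_4 → (3, 1, 0, 0, 0)
    λ_5 → (0, 0, 1, 0, 2)
    λ_6 → (1, 1, 1, 1, 0)
    λ_7 → (2, 0, 0, 0, 0)
    λ_8 → (1, 1, 3, 0, 0)
    λ_9 → (1, 1, 1, 1, 0)
    λ_10 → (1, 1, 1, 1, 0)
    λ_11 → (0, 0, 1, 0, 2)
    λ_12 → (2, 0, 0, 0, 0)
    λ_13 → (1, 1, 1, 1, 0)
    λ_14 → (3, 1, 0, 0, 0)
    λ_15 → (2, 0, 0, 0, 0)
    λ_16 → (1, 1, 1, 1, 0)
    λ_17 → (2, 0, 0, 0, 0)
    λ_18 → (2, 0, 0, 0, 0)
    λ_19 → (3, 1, 0, 0, 0)

Partition of {1..19} into 5 W_5-dot-orbits:

[[1, 5, 11], [2, 3, 4, 14, 19], [6, 9, 10, 13, 16], [7, 12, 15, 17, 18], [8]]


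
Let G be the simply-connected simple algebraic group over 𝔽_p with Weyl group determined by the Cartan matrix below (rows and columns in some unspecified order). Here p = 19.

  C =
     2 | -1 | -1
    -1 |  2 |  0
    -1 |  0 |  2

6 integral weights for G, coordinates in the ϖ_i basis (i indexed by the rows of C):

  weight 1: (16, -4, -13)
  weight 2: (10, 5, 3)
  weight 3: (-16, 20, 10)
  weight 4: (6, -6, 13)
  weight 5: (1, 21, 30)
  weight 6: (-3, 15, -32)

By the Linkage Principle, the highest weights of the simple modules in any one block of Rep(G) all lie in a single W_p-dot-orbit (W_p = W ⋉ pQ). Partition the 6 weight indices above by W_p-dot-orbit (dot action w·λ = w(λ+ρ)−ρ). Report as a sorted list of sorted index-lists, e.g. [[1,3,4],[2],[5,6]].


Type A_3, rank 3, |W|=24; reorder rows/cols to standard.

Folding the 6 weights λ_j+ρ into Ā_19 (reps in the given 3-coord order):

  λ_1+ρ ↦ (2, 3, 12);  λ_2+ρ ↦ (11, 4, 2);  λ_3+ρ ↦ (11, 4, 2);  λ_4+ρ ↦ (2, 3, 12);  λ_5+ρ ↦ (2, 3, 12);  λ_6+ρ ↦ (2, 3, 12)

2 distinct reps among the 6 weights ⇒ 2 W_19-linkage classes:

[[1, 4, 5, 6], [2, 3]]


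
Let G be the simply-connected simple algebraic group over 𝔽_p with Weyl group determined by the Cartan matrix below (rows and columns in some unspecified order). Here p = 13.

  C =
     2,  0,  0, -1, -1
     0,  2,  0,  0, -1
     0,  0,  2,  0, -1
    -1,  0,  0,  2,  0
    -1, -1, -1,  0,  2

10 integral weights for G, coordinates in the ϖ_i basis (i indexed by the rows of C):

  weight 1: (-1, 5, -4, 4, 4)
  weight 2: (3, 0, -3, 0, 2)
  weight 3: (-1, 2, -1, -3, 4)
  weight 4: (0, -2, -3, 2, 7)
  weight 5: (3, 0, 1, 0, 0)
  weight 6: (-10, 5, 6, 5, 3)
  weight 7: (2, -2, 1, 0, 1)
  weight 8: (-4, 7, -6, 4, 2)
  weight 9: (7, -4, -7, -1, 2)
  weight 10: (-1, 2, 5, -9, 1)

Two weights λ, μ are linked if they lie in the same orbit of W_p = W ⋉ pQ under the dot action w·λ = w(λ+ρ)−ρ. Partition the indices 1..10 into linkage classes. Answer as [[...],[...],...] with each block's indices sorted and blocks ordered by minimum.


Dynkin diagram of C (from the 8 off-diagonal −1 entries): D_5.

W_13-reps of the 10 weights in Ā_13 (same 5-coord order as C):

  [1] (2, 3, 0, 0, 3);  [2] (3, 1, 2, 1, 1);  [3] (2, 3, 0, 0, 3);  [4] (3, 1, 2, 1, 1);  [5] (3, 1, 2, 1, 1);  [6] (3, 1, 2, 1, 1);  [7] (3, 1, 2, 1, 1);  [8] (2, 3, 0, 0, 3);  [9] (2, 3, 0, 0, 3);  [10] (2, 3, 0, 0, 3)

Linkage partition of the 10 weights (2 classes, p=13):

[[1, 3, 8, 9, 10], [2, 4, 5, 6, 7]]


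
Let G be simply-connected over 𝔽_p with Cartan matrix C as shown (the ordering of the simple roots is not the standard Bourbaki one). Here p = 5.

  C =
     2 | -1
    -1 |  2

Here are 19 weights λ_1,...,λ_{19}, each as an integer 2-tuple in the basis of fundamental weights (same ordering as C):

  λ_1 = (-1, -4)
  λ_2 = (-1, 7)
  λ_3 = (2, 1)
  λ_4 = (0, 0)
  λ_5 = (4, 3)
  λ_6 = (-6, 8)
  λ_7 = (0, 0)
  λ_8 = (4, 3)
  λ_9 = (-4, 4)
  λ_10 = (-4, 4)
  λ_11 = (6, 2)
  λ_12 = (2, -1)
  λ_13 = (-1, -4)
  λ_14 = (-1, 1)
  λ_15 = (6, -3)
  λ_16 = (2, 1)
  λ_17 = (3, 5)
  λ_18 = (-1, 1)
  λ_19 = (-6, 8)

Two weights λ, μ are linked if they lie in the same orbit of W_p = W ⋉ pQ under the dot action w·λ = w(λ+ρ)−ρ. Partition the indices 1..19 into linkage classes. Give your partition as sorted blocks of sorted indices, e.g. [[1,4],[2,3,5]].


Type A_2, rank 2, |W|=6; reorder rows/cols to standard.

Ā_5 reps of the 19 weights (A_2, coords as presented):

  1: (3, 0)
  2: (3, 2)
  3: (3, 2)
  4: (1, 1)
  5: (1, 0)
  6: (1, 0)
  7: (1, 1)
  8: (1, 0)
  9: (3, 2)
  10: (3, 2)
  11: (0, 2)
  12: (3, 0)
  13: (3, 0)
  14: (0, 2)
  15: (3, 0)
  16: (3, 2)
  17: (1, 0)
  18: (0, 2)
  19: (1, 0)

5 distinct reps among the 19 weights ⇒ 5 W_5-linkage classes:

[[1, 12, 13, 15], [2, 3, 9, 10, 16], [4, 7], [5, 6, 8, 17, 19], [11, 14, 18]]


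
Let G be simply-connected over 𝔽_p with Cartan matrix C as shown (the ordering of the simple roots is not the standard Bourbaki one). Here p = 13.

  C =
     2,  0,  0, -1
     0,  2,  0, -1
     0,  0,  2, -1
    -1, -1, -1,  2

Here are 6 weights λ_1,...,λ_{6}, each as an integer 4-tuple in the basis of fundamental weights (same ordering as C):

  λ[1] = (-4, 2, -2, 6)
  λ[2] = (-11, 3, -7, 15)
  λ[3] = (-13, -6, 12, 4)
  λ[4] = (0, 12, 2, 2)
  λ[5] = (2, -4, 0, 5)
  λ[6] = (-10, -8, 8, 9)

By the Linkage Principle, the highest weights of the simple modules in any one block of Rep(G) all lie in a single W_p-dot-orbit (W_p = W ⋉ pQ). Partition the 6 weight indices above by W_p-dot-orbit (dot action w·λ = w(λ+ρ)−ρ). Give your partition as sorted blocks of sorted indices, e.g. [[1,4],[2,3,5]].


Root system D_4: the 4×4 matrix C matches after relabeling.

Ā_13 reps of the 6 weights (D_4, coords as presented):

    λ_1+ρ ↦ (3, 3, 1, 3)
    λ_2+ρ ↦ (3, 3, 1, 3)
    λ_3+ρ ↦ (0, 7, 1, 0)
    λ_4+ρ ↦ (3, 3, 1, 3)
    λ_5+ρ ↦ (3, 3, 1, 3)
    λ_6+ρ ↦ (3, 1, 3, 0)

Partition of {1..6} into 3 W_13-dot-orbits:

[[1, 2, 4, 5], [3], [6]]


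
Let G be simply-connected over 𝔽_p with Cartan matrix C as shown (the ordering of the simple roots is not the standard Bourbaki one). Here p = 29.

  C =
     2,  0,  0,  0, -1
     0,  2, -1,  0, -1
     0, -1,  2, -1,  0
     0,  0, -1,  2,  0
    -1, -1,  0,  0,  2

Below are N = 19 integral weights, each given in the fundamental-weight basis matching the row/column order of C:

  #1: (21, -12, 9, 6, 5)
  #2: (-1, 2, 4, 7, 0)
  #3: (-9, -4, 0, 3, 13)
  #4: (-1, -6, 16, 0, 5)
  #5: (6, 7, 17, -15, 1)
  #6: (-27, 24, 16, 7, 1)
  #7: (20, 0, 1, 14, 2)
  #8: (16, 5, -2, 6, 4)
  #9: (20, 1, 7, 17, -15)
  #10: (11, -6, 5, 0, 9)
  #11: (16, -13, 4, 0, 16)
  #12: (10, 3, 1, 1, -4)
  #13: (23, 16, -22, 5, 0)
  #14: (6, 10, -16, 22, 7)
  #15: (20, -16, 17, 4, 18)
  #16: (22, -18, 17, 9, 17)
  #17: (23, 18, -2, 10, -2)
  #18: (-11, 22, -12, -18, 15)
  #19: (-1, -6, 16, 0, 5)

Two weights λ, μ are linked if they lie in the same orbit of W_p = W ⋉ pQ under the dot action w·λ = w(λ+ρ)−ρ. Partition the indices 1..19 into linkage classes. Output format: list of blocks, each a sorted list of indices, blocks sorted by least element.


Type A_5, rank 5, |W|=720; reorder rows/cols to standard.

λ_j+ρ reflected into Ā_29 (⟨·,θ^∨⟩≤29); 5-tuples as given:

  1: (12, 5, 1, 1, 5) · 2: (0, 3, 5, 8, 1) · 3: (8, 1, 2, 2, 3) · 4: (0, 5, 12, 1, 1) · 5: (1, 8, 4, 8, 2) · 6: (8, 1, 2, 2, 3) · 7: (8, 1, 2, 2, 3) · 8: (12, 5, 1, 1, 5) · 9: (1, 8, 4, 8, 2) · 10: (12, 5, 1, 1, 5) · 11: (12, 5, 1, 1, 5) · 12: (8, 1, 2, 2, 3) · 13: (8, 1, 2, 2, 3) · 14: (2, 4, 11, 3, 4) · 15: (2, 4, 11, 3, 4) · 16: (0, 5, 12, 1, 1) · 17: (0, 5, 12, 1, 1) · 18: (0, 5, 12, 1, 1) · 19: (0, 5, 12, 1, 1)

The 19 indices split into 6 linkage classes (same alcove rep ⇔ same W_29-dot-orbit):

[[1, 8, 10, 11], [2], [3, 6, 7, 12, 13], [4, 16, 17, 18, 19], [5, 9], [14, 15]]


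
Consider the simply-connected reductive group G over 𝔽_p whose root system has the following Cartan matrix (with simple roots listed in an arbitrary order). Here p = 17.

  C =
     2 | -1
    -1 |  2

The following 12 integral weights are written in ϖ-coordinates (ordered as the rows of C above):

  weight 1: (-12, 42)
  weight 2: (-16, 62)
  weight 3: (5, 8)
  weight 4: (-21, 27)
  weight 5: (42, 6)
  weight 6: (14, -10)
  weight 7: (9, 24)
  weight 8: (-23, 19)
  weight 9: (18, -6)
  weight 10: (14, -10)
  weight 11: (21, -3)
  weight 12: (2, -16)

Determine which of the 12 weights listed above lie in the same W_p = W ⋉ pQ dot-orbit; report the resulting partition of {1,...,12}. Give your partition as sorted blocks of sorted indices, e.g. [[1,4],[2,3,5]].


A_2 Cartan matrix, 2 simple roots permuted; ρ=(1,1).

λ_j+ρ reflected into Ā_17 (⟨·,θ^∨⟩≤17); 2-tuples as given:

  [1] (6, 9);  [2] (12, 3);  [3] (6, 9);  [4] (6, 3);  [5] (7, 1);  [6] (6, 9);  [7] (7, 1);  [8] (12, 3);  [9] (12, 3);  [10] (6, 9);  [11] (12, 3);  [12] (12, 3)

4 distinct reps among the 12 weights ⇒ 4 W_17-linkage classes:

[[1, 3, 6, 10], [2, 8, 9, 11, 12], [4], [5, 7]]


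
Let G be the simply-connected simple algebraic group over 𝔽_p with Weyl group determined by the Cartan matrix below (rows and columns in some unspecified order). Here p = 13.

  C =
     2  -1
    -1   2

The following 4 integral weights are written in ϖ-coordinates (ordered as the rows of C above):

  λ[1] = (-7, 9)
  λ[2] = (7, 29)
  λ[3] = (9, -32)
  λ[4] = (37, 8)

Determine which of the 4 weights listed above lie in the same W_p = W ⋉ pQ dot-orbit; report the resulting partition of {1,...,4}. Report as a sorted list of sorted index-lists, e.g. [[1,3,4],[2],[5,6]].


Type A_2, rank 2, |W|=6; reorder rows/cols to standard.

λ_j+ρ reflected into Ā_13 (⟨·,θ^∨⟩≤13); 2-tuples as given:

  1: (6, 4)
  2: (1, 8)
  3: (5, 3)
  4: (1, 8)

The 4 indices split into 3 linkage classes (same alcove rep ⇔ same W_13-dot-orbit):

[[1], [2, 4], [3]]


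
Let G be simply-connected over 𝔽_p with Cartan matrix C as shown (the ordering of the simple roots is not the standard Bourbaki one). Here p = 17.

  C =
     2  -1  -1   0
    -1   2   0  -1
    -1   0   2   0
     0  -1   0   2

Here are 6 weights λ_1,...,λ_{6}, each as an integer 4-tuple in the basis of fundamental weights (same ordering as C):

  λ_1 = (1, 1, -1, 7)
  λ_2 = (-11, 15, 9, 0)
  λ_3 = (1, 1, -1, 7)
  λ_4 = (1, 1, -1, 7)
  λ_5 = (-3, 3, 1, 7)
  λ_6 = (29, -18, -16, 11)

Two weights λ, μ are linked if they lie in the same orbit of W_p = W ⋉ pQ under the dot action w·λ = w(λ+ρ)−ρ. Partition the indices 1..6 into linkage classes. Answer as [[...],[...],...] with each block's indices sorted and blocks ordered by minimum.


Dynkin diagram of C (from the 6 off-diagonal −1 entries): A_4.

Alcove-folded reps (p=17, 6 weights, presented ϖ-order):

  1: (2, 2, 0, 8) · 2: (10, 6, 0, 1) · 3: (2, 2, 0, 8) · 4: (2, 2, 0, 8) · 5: (2, 2, 0, 8) · 6: (2, 2, 0, 8)

Linkage partition of the 6 weights (2 classes, p=17):

[[1, 3, 4, 5, 6], [2]]


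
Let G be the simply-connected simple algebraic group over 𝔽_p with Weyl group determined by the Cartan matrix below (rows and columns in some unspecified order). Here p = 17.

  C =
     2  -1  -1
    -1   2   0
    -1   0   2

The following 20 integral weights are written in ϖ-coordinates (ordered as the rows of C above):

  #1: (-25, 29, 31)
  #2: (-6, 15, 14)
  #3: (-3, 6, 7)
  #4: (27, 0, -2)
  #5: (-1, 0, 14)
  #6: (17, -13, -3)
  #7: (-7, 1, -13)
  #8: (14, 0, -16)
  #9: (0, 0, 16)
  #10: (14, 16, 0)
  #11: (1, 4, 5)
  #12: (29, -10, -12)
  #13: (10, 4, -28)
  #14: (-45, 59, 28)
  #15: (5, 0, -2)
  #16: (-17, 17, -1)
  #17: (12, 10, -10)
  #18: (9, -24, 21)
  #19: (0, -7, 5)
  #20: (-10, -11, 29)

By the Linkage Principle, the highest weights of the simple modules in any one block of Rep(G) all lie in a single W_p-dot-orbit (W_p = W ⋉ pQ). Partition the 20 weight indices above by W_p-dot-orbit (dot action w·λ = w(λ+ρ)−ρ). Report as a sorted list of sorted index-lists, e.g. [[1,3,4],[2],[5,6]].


Type A_3, rank 3, |W|=24; reorder rows/cols to standard.

W_17-reps of the 20 weights in Ā_17 (same 3-coord order as C):

  λ_1+ρ ↦ (4, 4, 2) · λ_2+ρ ↦ (5, 2, 1) · λ_3+ρ ↦ (2, 5, 6) · λ_4+ρ ↦ (5, 1, 1) · λ_5+ρ ↦ (0, 1, 15) · λ_6+ρ ↦ (4, 11, 1) · λ_7+ρ ↦ (4, 11, 1) · λ_8+ρ ↦ (0, 1, 15) · λ_9+ρ ↦ (0, 1, 15) · λ_10+ρ ↦ (0, 1, 15) · λ_11+ρ ↦ (2, 5, 6) · λ_12+ρ ↦ (4, 4, 2) · λ_13+ρ ↦ (5, 1, 1) · λ_14+ρ ↦ (5, 2, 1) · λ_15+ρ ↦ (5, 1, 1) · λ_16+ρ ↦ (0, 1, 15) · λ_17+ρ ↦ (4, 4, 2) · λ_18+ρ ↦ (2, 5, 6) · λ_19+ρ ↦ (5, 1, 1) · λ_20+ρ ↦ (4, 4, 2)

These 20 weights hit 6 W_17-dot-orbits; sizes (4, 2, 3, 4, 5, 2):

[[1, 12, 17, 20], [2, 14], [3, 11, 18], [4, 13, 15, 19], [5, 8, 9, 10, 16], [6, 7]]


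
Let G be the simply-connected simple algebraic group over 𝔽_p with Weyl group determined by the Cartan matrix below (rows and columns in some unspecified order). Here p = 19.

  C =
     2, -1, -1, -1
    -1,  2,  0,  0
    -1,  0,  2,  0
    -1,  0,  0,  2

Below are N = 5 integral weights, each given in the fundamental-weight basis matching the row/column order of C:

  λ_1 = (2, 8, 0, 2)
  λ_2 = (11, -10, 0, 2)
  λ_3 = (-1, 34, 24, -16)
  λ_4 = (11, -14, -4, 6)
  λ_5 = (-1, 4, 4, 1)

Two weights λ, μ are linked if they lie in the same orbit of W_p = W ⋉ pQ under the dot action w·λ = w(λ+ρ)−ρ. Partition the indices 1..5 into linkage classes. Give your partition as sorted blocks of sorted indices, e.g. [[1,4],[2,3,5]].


D_4 Cartan matrix, 4 simple roots permuted; ρ=(1,1,1,1).

Alcove-folded reps (p=19, 5 weights, presented ϖ-order):

  1: (3, 9, 1, 3)
  2: (3, 9, 1, 3)
  3: (3, 9, 1, 3)
  4: (3, 9, 1, 3)
  5: (0, 5, 5, 2)

Linkage partition of the 5 weights (2 classes, p=19):

[[1, 2, 3, 4], [5]]


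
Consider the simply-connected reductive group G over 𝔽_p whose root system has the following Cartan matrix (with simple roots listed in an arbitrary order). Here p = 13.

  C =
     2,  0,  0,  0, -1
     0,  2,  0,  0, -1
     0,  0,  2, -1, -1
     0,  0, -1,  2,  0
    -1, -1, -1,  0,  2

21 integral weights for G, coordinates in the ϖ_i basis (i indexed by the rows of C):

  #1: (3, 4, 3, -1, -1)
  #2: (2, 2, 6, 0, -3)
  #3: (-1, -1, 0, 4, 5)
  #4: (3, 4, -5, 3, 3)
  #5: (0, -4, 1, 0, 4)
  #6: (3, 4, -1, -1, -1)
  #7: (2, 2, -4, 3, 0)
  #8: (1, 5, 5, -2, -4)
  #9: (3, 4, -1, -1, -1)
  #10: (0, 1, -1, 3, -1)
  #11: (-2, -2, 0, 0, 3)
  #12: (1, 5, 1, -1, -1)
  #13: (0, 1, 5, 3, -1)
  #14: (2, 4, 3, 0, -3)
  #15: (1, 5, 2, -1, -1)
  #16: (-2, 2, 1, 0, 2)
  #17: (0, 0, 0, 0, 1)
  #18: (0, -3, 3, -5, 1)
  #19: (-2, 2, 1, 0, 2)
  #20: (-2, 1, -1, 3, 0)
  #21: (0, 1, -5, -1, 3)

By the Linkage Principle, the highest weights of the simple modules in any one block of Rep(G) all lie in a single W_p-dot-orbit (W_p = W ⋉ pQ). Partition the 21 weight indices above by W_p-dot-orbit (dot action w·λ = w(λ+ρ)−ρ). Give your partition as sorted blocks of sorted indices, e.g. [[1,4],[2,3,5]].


D_5 Cartan matrix, 5 simple roots permuted; ρ=(1,1,1,1,1).

W_13-reps of the 21 weights in Ā_13 (same 5-coord order as C):

  λ_1+ρ ↦ (4, 5, 0, 0, 0) · λ_2+ρ ↦ (1, 1, 1, 1, 2) · λ_3+ρ ↦ (0, 0, 5, 0, 1) · λ_4+ρ ↦ (4, 5, 0, 0, 0) · λ_5+ρ ↦ (1, 3, 2, 1, 2) · λ_6+ρ ↦ (4, 5, 0, 0, 0) · λ_7+ρ ↦ (1, 1, 1, 1, 2) · λ_8+ρ ↦ (1, 3, 2, 1, 2) · λ_9+ρ ↦ (4, 5, 0, 0, 0) · λ_10+ρ ↦ (1, 2, 0, 4, 0) · λ_11+ρ ↦ (1, 1, 1, 1, 2) · λ_12+ρ ↦ (2, 6, 2, 0, 0) · λ_13+ρ ↦ (1, 2, 0, 4, 0) · λ_14+ρ ↦ (1, 3, 2, 1, 2) · λ_15+ρ ↦ (2, 6, 2, 0, 0) · λ_16+ρ ↦ (1, 3, 2, 1, 2) · λ_17+ρ ↦ (1, 1, 1, 1, 2) · λ_18+ρ ↦ (1, 2, 0, 4, 0) · λ_19+ρ ↦ (1, 3, 2, 1, 2) · λ_20+ρ ↦ (1, 2, 0, 4, 0) · λ_21+ρ ↦ (1, 2, 0, 4, 0)

Linkage partition of the 21 weights (6 classes, p=13):

[[1, 4, 6, 9], [2, 7, 11, 17], [3], [5, 8, 14, 16, 19], [10, 13, 18, 20, 21], [12, 15]]


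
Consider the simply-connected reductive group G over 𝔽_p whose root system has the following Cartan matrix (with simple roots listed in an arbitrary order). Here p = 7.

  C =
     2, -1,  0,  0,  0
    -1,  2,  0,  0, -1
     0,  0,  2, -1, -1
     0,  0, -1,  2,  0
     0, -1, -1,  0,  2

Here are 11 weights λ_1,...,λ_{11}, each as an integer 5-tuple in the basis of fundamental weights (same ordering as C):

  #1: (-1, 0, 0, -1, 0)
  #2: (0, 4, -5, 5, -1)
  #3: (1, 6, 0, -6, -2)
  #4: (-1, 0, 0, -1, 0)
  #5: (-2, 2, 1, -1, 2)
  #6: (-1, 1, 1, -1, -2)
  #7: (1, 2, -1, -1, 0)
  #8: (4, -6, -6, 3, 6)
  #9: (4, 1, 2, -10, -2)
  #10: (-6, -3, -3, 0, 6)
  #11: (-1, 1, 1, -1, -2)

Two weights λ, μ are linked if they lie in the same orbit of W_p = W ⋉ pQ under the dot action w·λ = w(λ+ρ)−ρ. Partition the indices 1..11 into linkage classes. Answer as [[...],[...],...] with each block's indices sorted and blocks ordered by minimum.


Dynkin diagram of C (from the 8 off-diagonal −1 entries): A_5.

Each λ_j+ρ reduced to Ā_7; 5-tuples below use C's row order:

  λ_1 → (0, 1, 1, 0, 1) · λ_2 → (0, 1, 0, 1, 4) · λ_3 → (0, 2, 1, 1, 3) · λ_4 → (0, 1, 1, 0, 1) · λ_5 → (0, 2, 1, 1, 3) · λ_6 → (0, 1, 1, 0, 1) · λ_7 → (2, 3, 0, 0, 1) · λ_8 → (0, 2, 1, 1, 3) · λ_9 → (2, 3, 1, 0, 1) · λ_10 → (2, 3, 1, 0, 1) · λ_11 → (0, 1, 1, 0, 1)

Grouping the 11 weights by Ā_7-representative: 5 linkage classes.

[[1, 4, 6, 11], [2], [3, 5, 8], [7], [9, 10]]


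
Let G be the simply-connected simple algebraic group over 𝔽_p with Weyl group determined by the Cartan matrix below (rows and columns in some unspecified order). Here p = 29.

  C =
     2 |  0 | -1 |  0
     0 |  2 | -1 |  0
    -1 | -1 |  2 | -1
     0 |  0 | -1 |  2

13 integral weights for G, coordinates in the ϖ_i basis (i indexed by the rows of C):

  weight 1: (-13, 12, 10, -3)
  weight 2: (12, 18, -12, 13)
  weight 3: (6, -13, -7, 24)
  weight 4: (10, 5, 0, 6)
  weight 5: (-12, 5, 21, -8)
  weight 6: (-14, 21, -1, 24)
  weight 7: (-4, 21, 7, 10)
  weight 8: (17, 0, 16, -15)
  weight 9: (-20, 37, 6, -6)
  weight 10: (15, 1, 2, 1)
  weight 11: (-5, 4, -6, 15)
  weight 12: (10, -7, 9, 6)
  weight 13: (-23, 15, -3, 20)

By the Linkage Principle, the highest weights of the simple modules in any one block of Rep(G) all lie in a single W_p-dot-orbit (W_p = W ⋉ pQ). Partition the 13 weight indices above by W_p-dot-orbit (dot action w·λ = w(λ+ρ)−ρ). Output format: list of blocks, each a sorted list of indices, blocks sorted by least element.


Cartan matrix: type D_4 (|W|=192); un-permuting the 4 rows.

λ_j+ρ reflected into Ā_29 (⟨·,θ^∨⟩≤29); 4-tuples as given:

  [1] (9, 10, 2, 1) · [2] (2, 8, 5, 3) · [3] (11, 6, 1, 7) · [4] (11, 6, 1, 7) · [5] (11, 6, 1, 7) · [6] (5, 4, 0, 7) · [7] (9, 10, 2, 1) · [8] (11, 6, 1, 7) · [9] (9, 10, 2, 1) · [10] (16, 2, 3, 2) · [11] (5, 4, 0, 7) · [12] (11, 6, 1, 7) · [13] (2, 8, 5, 3)

Linkage partition of the 13 weights (5 classes, p=29):

[[1, 7, 9], [2, 13], [3, 4, 5, 8, 12], [6, 11], [10]]


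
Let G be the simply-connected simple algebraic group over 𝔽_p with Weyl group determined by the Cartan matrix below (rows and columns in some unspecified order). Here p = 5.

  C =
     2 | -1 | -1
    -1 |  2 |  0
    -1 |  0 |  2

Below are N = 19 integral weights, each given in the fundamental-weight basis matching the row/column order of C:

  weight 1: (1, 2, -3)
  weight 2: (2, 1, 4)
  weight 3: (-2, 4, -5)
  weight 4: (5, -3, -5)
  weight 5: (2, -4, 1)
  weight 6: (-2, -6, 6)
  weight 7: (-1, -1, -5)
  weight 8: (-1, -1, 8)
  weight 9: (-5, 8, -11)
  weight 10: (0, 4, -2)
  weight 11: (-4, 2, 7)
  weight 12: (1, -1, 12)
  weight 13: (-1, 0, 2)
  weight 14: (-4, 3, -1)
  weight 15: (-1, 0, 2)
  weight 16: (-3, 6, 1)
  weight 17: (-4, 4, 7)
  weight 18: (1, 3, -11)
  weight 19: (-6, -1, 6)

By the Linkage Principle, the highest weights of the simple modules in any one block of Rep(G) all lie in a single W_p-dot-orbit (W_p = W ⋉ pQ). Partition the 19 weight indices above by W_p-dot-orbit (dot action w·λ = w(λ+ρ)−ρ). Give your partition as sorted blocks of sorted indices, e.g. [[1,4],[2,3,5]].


C ↔ A_3 under row/col permutation; |W(A_3)| = 24.

Each λ_j+ρ reduced to Ā_5; 3-tuples below use C's row order:

  λ_1 → (0, 3, 2);  λ_2 → (0, 3, 0);  λ_3 → (4, 0, 1);  λ_4 → (0, 1, 3);  λ_5 → (0, 3, 2);  λ_6 → (3, 1, 1);  λ_7 → (0, 4, 0);  λ_8 → (4, 0, 1);  λ_9 → (4, 0, 1);  λ_10 → (0, 4, 0);  λ_11 → (0, 3, 2);  λ_12 → (0, 3, 0);  λ_13 → (0, 1, 3);  λ_14 → (0, 1, 3);  λ_15 → (0, 1, 3);  λ_16 → (0, 3, 2);  λ_17 → (0, 3, 0);  λ_18 → (0, 1, 3);  λ_19 → (0, 3, 0)

Partition of {1..19} into 6 W_5-dot-orbits:

[[1, 5, 11, 16], [2, 12, 17, 19], [3, 8, 9], [4, 13, 14, 15, 18], [6], [7, 10]]


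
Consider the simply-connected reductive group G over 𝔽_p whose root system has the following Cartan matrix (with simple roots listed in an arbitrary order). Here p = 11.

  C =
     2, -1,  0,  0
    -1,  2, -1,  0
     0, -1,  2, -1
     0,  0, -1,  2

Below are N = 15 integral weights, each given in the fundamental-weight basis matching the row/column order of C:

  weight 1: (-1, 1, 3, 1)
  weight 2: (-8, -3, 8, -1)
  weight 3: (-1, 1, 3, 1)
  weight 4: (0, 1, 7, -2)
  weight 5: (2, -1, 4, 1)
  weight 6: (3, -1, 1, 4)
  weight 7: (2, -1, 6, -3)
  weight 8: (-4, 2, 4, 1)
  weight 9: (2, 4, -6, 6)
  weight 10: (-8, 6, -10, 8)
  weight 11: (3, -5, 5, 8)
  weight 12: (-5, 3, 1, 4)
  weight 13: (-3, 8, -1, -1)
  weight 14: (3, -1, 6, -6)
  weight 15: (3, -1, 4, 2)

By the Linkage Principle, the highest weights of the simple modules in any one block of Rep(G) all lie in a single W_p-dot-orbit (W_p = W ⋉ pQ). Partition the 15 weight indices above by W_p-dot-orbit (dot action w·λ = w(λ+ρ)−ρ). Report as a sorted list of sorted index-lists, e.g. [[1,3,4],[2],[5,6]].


C ↔ A_4 under row/col permutation; |W(A_4)| = 120.

Each λ_j+ρ reduced to Ā_11; 4-tuples below use C's row order:

  [1] (0, 2, 4, 2)
  [2] (2, 7, 0, 0)
  [3] (0, 2, 4, 2)
  [4] (1, 2, 7, 1)
  [5] (3, 0, 5, 2)
  [6] (4, 0, 2, 5)
  [7] (3, 0, 5, 2)
  [8] (3, 0, 5, 2)
  [9] (3, 0, 5, 2)
  [10] (2, 7, 0, 0)
  [11] (4, 0, 2, 5)
  [12] (4, 0, 2, 5)
  [13] (2, 7, 0, 0)
  [14] (4, 0, 2, 5)
  [15] (3, 0, 5, 2)

Partition of {1..15} into 5 W_11-dot-orbits:

[[1, 3], [2, 10, 13], [4], [5, 7, 8, 9, 15], [6, 11, 12, 14]]


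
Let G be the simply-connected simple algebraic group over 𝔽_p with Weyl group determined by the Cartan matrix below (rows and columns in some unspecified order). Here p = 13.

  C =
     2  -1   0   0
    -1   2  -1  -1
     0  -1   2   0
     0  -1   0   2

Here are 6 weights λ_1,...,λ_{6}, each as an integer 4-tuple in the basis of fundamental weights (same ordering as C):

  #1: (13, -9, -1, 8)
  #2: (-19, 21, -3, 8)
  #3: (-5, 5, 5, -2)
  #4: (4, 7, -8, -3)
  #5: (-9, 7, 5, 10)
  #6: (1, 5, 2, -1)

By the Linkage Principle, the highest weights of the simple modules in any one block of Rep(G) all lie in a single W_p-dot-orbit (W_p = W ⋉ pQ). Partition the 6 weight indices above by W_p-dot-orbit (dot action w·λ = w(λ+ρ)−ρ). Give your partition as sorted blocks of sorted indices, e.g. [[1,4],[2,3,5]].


Type D_4, rank 4, |W|=192; reorder rows/cols to standard.

W_13-reps of the 6 weights in Ā_13 (same 4-coord order as C):

  [1] (4, 1, 6, 1) · [2] (2, 2, 4, 3) · [3] (4, 1, 6, 1) · [4] (4, 1, 6, 1) · [5] (4, 1, 6, 1) · [6] (2, 2, 3, 0)

Grouping the 6 weights by Ā_13-representative: 3 linkage classes.

[[1, 3, 4, 5], [2], [6]]


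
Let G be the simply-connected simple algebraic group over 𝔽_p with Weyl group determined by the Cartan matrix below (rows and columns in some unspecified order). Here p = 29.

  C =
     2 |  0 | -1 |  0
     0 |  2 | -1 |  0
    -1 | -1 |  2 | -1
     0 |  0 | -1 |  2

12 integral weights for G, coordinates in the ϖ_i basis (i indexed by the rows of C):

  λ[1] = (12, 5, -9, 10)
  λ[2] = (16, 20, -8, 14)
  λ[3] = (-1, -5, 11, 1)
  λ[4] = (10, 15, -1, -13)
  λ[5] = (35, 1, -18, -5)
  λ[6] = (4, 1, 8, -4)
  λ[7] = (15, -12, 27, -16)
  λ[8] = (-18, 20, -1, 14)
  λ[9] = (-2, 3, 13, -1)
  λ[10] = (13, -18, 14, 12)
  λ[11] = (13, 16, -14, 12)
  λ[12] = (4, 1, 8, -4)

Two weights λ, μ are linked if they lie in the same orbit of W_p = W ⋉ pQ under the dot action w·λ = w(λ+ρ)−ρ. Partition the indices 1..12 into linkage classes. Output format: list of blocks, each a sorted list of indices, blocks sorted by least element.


Cartan matrix: type D_4 (|W|=192); un-permuting the 4 rows.

Ā_29 reps of the 12 weights (D_4, coords as presented):

  λ_1 → (5, 2, 6, 3);  λ_2 → (0, 4, 8, 2);  λ_3 → (0, 4, 8, 2);  λ_4 → (1, 4, 11, 0);  λ_5 → (0, 4, 8, 2);  λ_6 → (5, 2, 6, 3);  λ_7 → (1, 4, 11, 0);  λ_8 → (0, 4, 8, 2);  λ_9 → (1, 4, 11, 0);  λ_10 → (1, 4, 11, 0);  λ_11 → (1, 4, 11, 0);  λ_12 → (5, 2, 6, 3)

These 12 weights hit 3 W_29-dot-orbits; sizes (3, 4, 5):

[[1, 6, 12], [2, 3, 5, 8], [4, 7, 9, 10, 11]]


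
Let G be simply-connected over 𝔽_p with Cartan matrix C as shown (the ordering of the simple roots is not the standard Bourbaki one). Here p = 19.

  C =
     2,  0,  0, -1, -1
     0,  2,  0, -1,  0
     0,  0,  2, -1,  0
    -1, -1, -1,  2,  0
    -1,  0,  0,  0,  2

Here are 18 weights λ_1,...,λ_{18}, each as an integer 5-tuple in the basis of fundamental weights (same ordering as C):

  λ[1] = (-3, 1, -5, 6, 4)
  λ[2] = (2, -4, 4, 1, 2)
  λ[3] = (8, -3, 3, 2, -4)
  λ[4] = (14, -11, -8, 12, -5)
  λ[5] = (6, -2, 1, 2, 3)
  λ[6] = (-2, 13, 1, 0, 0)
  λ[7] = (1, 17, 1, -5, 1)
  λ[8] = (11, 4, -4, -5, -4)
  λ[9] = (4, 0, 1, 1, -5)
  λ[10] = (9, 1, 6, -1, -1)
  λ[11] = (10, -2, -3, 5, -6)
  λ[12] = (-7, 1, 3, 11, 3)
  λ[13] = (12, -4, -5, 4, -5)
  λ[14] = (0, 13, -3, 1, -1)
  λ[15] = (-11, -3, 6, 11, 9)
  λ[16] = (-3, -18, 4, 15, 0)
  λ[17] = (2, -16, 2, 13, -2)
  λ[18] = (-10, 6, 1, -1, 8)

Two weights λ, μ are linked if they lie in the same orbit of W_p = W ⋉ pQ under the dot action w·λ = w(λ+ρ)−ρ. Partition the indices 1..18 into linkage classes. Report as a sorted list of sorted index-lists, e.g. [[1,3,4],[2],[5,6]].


C ↔ D_5 under row/col permutation; |W(D_5)| = 1920.

Alcove-folded reps (p=19, 18 weights, presented ϖ-order):

  [1] (2, 2, 4, 1, 3) · [2] (2, 2, 4, 1, 3) · [3] (2, 2, 4, 1, 3) · [4] (1, 1, 2, 2, 4) · [5] (1, 1, 2, 2, 4) · [6] (1, 14, 2, 0, 0) · [7] (1, 14, 2, 0, 0) · [8] (2, 2, 4, 1, 3) · [9] (1, 1, 2, 2, 4) · [10] (0, 2, 7, 0, 0) · [11] (1, 1, 2, 2, 4) · [12] (2, 2, 4, 1, 3) · [13] (1, 1, 2, 2, 4) · [14] (1, 14, 2, 0, 0) · [15] (0, 2, 7, 0, 0) · [16] (1, 14, 2, 0, 0) · [17] (1, 14, 2, 0, 0) · [18] (0, 2, 7, 0, 0)

Grouping the 18 weights by Ā_19-representative: 4 linkage classes.

[[1, 2, 3, 8, 12], [4, 5, 9, 11, 13], [6, 7, 14, 16, 17], [10, 15, 18]]


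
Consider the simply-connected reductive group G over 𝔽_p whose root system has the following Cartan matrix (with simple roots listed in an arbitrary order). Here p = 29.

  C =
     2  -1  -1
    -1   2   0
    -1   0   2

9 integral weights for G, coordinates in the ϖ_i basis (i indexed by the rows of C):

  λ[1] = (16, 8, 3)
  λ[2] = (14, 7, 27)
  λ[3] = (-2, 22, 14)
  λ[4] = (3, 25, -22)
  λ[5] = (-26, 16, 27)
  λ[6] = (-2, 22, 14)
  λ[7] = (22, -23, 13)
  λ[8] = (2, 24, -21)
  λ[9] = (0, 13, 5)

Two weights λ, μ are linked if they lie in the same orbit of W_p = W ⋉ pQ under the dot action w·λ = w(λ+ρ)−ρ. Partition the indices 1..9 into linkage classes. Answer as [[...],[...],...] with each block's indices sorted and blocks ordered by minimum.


Root system A_3: the 3×3 matrix C matches after relabeling.

W_29-reps of the 9 weights in Ā_29 (same 3-coord order as C):

    [1] (17, 8, 3)
    [2] (1, 14, 6)
    [3] (1, 14, 6)
    [4] (17, 8, 3)
    [5] (17, 8, 3)
    [6] (1, 14, 6)
    [7] (1, 14, 6)
    [8] (17, 8, 3)
    [9] (1, 14, 6)

2 distinct reps among the 9 weights ⇒ 2 W_29-linkage classes:

[[1, 4, 5, 8], [2, 3, 6, 7, 9]]


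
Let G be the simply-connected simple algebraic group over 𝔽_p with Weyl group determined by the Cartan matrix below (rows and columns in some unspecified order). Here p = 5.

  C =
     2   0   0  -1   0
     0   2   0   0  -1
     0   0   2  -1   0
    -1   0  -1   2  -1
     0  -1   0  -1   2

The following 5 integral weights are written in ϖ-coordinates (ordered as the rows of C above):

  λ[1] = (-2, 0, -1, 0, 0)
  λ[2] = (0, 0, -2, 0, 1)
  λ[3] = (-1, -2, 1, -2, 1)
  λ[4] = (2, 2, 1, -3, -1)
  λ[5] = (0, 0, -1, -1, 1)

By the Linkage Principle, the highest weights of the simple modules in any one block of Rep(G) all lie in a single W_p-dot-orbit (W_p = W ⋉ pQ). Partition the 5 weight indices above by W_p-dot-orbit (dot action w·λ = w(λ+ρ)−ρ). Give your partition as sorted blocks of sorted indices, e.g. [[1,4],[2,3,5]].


D_5 Cartan matrix, 5 simple roots permuted; ρ=(1,1,1,1,1).

Alcove-folded reps (p=5, 5 weights, presented ϖ-order):

  [1] (1, 1, 0, 0, 1);  [2] (1, 1, 1, 0, 0);  [3] (1, 1, 1, 0, 0);  [4] (1, 1, 0, 0, 1);  [5] (1, 1, 0, 0, 1)

These 5 weights hit 2 W_5-dot-orbits; sizes (3, 2):

[[1, 4, 5], [2, 3]]


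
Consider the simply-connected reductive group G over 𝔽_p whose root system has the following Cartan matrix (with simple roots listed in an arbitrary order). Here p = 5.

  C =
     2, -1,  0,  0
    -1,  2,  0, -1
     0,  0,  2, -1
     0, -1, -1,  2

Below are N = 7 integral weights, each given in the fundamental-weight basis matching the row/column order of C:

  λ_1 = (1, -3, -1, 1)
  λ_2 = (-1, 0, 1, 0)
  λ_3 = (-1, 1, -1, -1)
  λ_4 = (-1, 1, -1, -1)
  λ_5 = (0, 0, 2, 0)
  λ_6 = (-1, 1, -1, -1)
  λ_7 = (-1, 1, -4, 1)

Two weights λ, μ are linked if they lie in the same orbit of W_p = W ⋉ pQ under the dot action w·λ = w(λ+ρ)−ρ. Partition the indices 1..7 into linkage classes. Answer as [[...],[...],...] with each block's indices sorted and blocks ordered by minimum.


Root system A_4: the 4×4 matrix C matches after relabeling.

Folding the 7 weights λ_j+ρ into Ā_5 (reps in the given 4-coord order):

  1: (0, 2, 0, 0)
  2: (0, 1, 2, 1)
  3: (0, 2, 0, 0)
  4: (0, 2, 0, 0)
  5: (0, 1, 2, 1)
  6: (0, 2, 0, 0)
  7: (0, 1, 2, 1)

The 7 indices split into 2 linkage classes (same alcove rep ⇔ same W_5-dot-orbit):

[[1, 3, 4, 6], [2, 5, 7]]


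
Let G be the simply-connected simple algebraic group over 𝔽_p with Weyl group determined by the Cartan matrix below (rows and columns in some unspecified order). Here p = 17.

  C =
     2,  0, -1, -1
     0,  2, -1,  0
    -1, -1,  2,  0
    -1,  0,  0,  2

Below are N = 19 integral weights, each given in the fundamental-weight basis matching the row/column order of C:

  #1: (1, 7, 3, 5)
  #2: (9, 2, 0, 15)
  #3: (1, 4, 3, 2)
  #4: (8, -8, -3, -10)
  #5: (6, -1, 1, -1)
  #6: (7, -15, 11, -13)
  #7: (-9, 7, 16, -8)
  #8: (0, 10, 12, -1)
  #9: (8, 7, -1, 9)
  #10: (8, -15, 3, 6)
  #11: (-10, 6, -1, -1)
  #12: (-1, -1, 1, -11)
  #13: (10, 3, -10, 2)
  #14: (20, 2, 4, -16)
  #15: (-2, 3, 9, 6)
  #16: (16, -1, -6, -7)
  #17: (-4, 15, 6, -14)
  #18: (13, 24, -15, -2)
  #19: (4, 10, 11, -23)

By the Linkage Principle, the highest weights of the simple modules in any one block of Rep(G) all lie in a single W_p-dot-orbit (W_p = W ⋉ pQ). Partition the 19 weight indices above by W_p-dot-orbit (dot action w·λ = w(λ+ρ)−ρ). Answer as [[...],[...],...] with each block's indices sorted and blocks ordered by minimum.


C ↔ A_4 under row/col permutation; |W(A_4)| = 120.

W_17-reps of the 19 weights in Ā_17 (same 4-coord order as C):

  [1] (2, 5, 4, 3);  [2] (1, 1, 9, 3);  [3] (2, 5, 4, 3);  [4] (7, 0, 2, 0);  [5] (7, 0, 2, 0);  [6] (2, 5, 4, 3);  [7] (7, 0, 2, 0);  [8] (7, 3, 6, 1);  [9] (7, 0, 2, 0);  [10] (1, 1, 9, 3);  [11] (7, 0, 2, 0);  [12] (2, 8, 0, 0);  [13] (2, 5, 4, 3);  [14] (2, 5, 4, 3);  [15] (1, 1, 9, 3);  [16] (6, 5, 0, 6);  [17] (1, 1, 9, 3);  [18] (7, 3, 6, 1);  [19] (6, 5, 0, 6)

6 distinct reps among the 19 weights ⇒ 6 W_17-linkage classes:

[[1, 3, 6, 13, 14], [2, 10, 15, 17], [4, 5, 7, 9, 11], [8, 18], [12], [16, 19]]


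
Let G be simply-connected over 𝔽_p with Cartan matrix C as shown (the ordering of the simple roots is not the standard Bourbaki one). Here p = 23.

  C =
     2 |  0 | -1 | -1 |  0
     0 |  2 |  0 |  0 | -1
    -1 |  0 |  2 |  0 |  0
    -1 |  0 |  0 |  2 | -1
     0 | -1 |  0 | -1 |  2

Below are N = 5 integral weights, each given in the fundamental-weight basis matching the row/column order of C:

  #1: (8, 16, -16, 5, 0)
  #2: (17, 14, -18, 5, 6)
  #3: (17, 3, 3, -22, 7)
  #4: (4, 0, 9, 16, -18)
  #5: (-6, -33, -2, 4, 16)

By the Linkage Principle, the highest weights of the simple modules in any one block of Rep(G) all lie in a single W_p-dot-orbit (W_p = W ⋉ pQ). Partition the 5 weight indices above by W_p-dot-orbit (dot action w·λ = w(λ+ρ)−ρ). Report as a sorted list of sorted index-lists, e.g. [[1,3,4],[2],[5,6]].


Dynkin diagram of C (from the 8 off-diagonal −1 entries): A_5.

Each λ_j+ρ reduced to Ā_23; 5-tuples below use C's row order:

  λ_1 → (5, 7, 1, 0, 1)
  λ_2 → (5, 7, 1, 0, 1)
  λ_3 → (3, 9, 1, 5, 4)
  λ_4 → (5, 7, 1, 0, 1)
  λ_5 → (5, 7, 1, 0, 1)

These 5 weights hit 2 W_23-dot-orbits; sizes (4, 1):

[[1, 2, 4, 5], [3]]


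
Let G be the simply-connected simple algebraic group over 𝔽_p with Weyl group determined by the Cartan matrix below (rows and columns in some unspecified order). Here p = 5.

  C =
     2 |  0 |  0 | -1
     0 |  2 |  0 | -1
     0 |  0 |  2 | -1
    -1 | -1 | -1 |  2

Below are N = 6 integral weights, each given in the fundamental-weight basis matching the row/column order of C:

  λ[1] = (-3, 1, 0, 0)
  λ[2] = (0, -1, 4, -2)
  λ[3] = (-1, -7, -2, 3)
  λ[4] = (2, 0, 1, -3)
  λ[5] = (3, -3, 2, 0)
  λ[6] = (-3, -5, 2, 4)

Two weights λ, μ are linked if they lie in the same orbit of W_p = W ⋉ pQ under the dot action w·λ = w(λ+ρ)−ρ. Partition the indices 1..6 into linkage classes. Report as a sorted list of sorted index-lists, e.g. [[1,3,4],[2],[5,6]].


C ↔ D_4 under row/col permutation; |W(D_4)| = 192.

Each λ_j+ρ reduced to Ā_5; 4-tuples below use C's row order:

  [1] (1, 1, 0, 1)
  [2] (0, 1, 4, 0)
  [3] (1, 1, 0, 1)
  [4] (1, 1, 0, 1)
  [5] (1, 1, 0, 1)
  [6] (1, 1, 0, 1)

Grouping the 6 weights by Ā_5-representative: 2 linkage classes.

[[1, 3, 4, 5, 6], [2]]


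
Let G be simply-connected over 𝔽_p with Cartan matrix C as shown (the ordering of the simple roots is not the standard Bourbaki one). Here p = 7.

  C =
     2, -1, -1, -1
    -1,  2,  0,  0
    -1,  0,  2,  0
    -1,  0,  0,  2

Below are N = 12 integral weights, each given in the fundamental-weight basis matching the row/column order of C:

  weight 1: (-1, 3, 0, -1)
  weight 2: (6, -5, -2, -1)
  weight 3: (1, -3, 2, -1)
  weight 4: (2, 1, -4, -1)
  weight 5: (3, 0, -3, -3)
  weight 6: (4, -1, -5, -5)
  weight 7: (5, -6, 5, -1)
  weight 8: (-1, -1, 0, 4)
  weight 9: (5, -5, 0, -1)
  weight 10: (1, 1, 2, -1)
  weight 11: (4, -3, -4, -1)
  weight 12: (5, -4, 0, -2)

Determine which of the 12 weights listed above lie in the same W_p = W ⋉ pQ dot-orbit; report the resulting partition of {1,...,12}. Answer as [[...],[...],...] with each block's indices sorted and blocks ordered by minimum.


D_4 Cartan matrix, 4 simple roots permuted; ρ=(1,1,1,1).

λ_j+ρ reflected into Ā_7 (⟨·,θ^∨⟩≤7); 4-tuples as given:

  λ_1 → (0, 4, 1, 0)
  λ_2 → (0, 4, 1, 0)
  λ_3 → (0, 2, 3, 0)
  λ_4 → (0, 2, 3, 0)
  λ_5 → (0, 1, 2, 2)
  λ_6 → (0, 3, 1, 1)
  λ_7 → (0, 0, 1, 5)
  λ_8 → (0, 0, 1, 5)
  λ_9 → (0, 4, 1, 0)
  λ_10 → (0, 2, 3, 0)
  λ_11 → (0, 2, 3, 0)
  λ_12 → (0, 3, 1, 1)

The 12 indices split into 5 linkage classes (same alcove rep ⇔ same W_7-dot-orbit):

[[1, 2, 9], [3, 4, 10, 11], [5], [6, 12], [7, 8]]


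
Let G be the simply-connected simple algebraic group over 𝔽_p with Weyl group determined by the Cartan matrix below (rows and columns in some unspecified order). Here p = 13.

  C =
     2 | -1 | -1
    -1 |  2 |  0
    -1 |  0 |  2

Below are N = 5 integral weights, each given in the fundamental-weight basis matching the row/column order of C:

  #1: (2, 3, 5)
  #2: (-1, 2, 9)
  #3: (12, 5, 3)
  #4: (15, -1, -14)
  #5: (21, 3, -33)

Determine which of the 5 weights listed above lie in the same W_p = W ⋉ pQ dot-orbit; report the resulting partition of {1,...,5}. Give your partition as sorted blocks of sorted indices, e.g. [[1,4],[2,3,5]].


Cartan matrix: type A_3 (|W|=24); un-permuting the 3 rows.

W_13-reps of the 5 weights in Ā_13 (same 3-coord order as C):

  [1] (3, 4, 6)
  [2] (0, 3, 10)
  [3] (3, 4, 6)
  [4] (0, 3, 10)
  [5] (3, 4, 6)

The 5 indices split into 2 linkage classes (same alcove rep ⇔ same W_13-dot-orbit):

[[1, 3, 5], [2, 4]]


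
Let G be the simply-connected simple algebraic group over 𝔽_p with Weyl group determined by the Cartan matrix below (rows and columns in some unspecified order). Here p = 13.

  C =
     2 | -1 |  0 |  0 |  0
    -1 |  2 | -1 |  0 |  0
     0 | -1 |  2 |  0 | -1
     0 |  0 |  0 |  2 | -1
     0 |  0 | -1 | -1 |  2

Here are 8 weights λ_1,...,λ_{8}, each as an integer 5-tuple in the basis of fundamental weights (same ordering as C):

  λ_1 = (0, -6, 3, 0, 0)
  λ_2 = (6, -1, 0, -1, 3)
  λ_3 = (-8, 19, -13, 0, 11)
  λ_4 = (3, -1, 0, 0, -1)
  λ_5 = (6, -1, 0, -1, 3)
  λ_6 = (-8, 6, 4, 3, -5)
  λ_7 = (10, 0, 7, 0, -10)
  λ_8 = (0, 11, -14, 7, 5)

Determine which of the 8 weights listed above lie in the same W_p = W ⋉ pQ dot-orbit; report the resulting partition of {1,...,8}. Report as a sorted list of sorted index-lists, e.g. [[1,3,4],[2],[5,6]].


C ↔ A_5 under row/col permutation; |W(A_5)| = 720.

Folding the 8 weights λ_j+ρ into Ā_13 (reps in the given 5-coord order):

  λ_1 → (4, 0, 1, 1, 0) · λ_2 → (7, 0, 1, 0, 4) · λ_3 → (1, 0, 5, 0, 7) · λ_4 → (4, 0, 1, 1, 0) · λ_5 → (7, 0, 1, 0, 4) · λ_6 → (7, 0, 1, 0, 4) · λ_7 → (4, 0, 1, 1, 0) · λ_8 → (1, 0, 5, 0, 7)

Partition of {1..8} into 3 W_13-dot-orbits:

[[1, 4, 7], [2, 5, 6], [3, 8]]
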